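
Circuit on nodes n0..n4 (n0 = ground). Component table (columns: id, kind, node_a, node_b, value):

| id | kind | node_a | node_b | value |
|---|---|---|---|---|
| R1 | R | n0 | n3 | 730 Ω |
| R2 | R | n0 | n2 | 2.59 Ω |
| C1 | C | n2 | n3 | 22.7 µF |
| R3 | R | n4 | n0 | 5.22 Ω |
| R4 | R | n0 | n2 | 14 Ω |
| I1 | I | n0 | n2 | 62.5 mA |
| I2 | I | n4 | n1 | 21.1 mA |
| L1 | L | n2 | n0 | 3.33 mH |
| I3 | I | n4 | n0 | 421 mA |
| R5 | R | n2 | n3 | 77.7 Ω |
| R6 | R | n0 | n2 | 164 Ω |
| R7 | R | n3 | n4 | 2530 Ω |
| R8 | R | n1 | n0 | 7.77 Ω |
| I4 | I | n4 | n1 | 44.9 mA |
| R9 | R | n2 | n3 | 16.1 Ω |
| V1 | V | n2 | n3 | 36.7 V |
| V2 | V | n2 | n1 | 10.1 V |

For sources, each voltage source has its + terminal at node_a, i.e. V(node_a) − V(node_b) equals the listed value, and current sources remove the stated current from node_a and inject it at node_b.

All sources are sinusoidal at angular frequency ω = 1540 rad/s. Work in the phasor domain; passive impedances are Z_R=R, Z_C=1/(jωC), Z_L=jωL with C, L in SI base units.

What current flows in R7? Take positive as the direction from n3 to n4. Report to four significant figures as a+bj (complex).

-0.01258+0.0002935j A

MNA unknowns: 4 node voltages V₁..V_4 plus 2 source currents (V1, V2)
R1: Y=0.001370+0.000j on G[0,3]
R2: Y=0.3861+0.000j on G[0,2]
C1: Y=0.000+0.03496j on G[2,3]
R3: Y=0.1916+0.000j on G[4,0]
R4: Y=0.07143+0.000j on G[0,2]
I1: z[0]−=0.0625, z[2]+=0.0625
I2: z[4]−=0.0211, z[1]+=0.0211
L1: Y=0.000-0.1950j on G[2,0]
I3: z[4]−=0.421, z[0]+=0.421
R5: Y=0.01287+0.000j on G[2,3]
R6: Y=0.006098+0.000j on G[0,2]
R7: Y=0.0003953+0.000j on G[3,4]
R8: Y=0.1287+0.000j on G[1,0]
I4: z[4]−=0.0449, z[1]+=0.0449
R9: Y=0.06211+0.000j on G[2,3]
V1: row V2−V3=36.7, i_V1 at 2,3
V2: row V2−V1=10.1, i_V2 at 2,1
solve → V1=-7.833+0.7442j, V2=2.267+0.7442j, V3=-34.43+0.7442j, V4=-2.608+0.001532j
aux → i_V1=-2.812-1.282j, i_V2=-1.074+0.09578j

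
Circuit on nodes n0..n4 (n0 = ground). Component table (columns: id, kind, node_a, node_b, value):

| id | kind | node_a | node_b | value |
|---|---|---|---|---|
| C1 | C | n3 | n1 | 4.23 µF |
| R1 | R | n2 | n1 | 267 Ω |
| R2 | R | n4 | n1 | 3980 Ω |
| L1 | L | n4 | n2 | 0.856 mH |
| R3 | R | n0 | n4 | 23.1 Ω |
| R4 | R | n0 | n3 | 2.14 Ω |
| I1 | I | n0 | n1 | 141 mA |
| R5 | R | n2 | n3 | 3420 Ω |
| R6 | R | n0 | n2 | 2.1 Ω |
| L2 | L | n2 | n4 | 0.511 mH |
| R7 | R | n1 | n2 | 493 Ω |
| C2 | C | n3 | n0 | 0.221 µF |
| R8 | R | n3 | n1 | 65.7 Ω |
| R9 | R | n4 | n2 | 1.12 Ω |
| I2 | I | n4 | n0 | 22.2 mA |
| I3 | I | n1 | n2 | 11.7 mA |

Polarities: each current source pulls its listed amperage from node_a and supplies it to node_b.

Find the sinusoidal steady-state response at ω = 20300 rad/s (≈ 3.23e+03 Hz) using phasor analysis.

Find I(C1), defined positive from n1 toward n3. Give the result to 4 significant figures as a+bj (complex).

0.1203+0.02958j A

Element admittances at ω=20300 rad/s:
  Y(C1) = 0.000+0.08587j S between n3,n1
  Y(R1) = 0.003745+0.000j S between n2,n1
  Y(R2) = 0.0002513+0.000j S between n4,n1
  Y(L1) = 0.000-0.05755j S between n4,n2
  Y(R3) = 0.04329+0.000j S between n0,n4
  Y(R4) = 0.4673+0.000j S between n0,n3
  I1: injects 0.141 A into n1 (from n0)
  Y(R5) = 0.0002924+0.000j S between n2,n3
  Y(R6) = 0.4762+0.000j S between n0,n2
  Y(L2) = 0.000-0.09640j S between n2,n4
  Y(R7) = 0.002028+0.000j S between n1,n2
  Y(C2) = 0.000+0.004486j S between n3,n0
  Y(R8) = 0.01522+0.000j S between n3,n1
  Y(R9) = 0.8929+0.000j S between n4,n2
  I2: injects 0.0222 A into n0 (from n4)
  I3: injects 0.0117 A into n2 (from n1)
Assemble and solve the 4×4 MNA system:
  V(n1)=0.6131-1.386j  V(n2)=-0.01093-0.01559j  V(n3)=0.2686+0.01507j  V(n4)=-0.03342-0.01894j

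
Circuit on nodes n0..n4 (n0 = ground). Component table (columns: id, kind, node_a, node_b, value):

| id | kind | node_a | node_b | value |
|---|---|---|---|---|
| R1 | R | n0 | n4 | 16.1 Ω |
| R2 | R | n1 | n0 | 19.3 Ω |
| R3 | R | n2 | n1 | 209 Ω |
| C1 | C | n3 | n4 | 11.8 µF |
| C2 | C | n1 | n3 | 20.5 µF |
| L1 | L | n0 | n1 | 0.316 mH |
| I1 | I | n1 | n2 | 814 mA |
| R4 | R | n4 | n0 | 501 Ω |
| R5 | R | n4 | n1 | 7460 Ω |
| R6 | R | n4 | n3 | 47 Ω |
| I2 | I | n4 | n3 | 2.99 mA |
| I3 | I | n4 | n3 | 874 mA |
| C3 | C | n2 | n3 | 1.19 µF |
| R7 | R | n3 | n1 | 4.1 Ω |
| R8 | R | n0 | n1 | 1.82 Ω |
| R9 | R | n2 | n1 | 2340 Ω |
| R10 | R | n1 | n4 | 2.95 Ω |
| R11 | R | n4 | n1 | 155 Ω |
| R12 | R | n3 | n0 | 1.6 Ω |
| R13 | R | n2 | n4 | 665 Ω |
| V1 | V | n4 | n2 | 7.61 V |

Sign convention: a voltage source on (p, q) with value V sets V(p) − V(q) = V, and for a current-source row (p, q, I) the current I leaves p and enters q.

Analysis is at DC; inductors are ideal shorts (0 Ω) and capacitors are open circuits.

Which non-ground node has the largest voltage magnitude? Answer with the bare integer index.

2

Apply KCL at each of the 4 non-ground nodes and solve the resulting linear system.
Node n1: branches {R2, R3, C2, L1, I1, R5, R7, R8, R9, R10, R11} → V_1 = 0.000
Node n2: branches {R3, I1, C3, R9, R13, V1} → V_2 = -7.615
Node n3: branches {C1, C2, R6, I2, I3, C3, R7, R12} → V_3 = 0.9851
Node n4: branches {R1, C1, R4, R5, R6, I2, I3, R10, R11, R13, V1} → V_4 = -0.005429
Source currents: i(L1)=0.6153, i(V1)=-0.8651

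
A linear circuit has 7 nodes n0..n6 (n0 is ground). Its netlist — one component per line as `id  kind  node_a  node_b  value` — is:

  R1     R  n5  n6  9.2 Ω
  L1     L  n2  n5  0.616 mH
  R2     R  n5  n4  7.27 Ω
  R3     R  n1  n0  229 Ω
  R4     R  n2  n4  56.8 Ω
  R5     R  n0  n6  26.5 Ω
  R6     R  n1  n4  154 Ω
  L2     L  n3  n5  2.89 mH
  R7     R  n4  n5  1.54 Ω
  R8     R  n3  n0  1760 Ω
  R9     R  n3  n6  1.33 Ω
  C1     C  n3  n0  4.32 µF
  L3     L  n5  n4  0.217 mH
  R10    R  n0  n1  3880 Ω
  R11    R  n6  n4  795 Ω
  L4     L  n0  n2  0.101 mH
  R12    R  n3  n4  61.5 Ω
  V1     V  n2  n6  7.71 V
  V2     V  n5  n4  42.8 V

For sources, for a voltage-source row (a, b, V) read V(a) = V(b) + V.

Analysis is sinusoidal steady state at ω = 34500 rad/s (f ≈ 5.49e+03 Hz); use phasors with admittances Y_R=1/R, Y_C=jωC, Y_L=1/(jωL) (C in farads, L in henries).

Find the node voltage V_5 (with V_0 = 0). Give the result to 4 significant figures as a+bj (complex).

Apply KCL at each of the 6 non-ground nodes and solve the resulting linear system.
Node n1: branches {R3, R6, R10} → V_1 = -25.67+5.182j
Node n2: branches {L1, R4, L4, V1} → V_2 = -5.099+6.763j
Node n3: branches {L2, R8, R9, C1, R12} → V_3 = -11.73+8.938j
Node n4: branches {R2, R4, R6, R7, L3, R11, R12, V2} → V_4 = -43.95+8.872j
Node n5: branches {R1, L1, R2, L2, R7, L3, V2} → V_5 = -1.151+8.872j
Node n6: branches {R1, R5, R9, R11, V1} → V_6 = -12.81+6.763j
Source currents: i(V1)=-2.526-1.612j, i(V2)=-35.05+5.780j

-1.151+8.872j V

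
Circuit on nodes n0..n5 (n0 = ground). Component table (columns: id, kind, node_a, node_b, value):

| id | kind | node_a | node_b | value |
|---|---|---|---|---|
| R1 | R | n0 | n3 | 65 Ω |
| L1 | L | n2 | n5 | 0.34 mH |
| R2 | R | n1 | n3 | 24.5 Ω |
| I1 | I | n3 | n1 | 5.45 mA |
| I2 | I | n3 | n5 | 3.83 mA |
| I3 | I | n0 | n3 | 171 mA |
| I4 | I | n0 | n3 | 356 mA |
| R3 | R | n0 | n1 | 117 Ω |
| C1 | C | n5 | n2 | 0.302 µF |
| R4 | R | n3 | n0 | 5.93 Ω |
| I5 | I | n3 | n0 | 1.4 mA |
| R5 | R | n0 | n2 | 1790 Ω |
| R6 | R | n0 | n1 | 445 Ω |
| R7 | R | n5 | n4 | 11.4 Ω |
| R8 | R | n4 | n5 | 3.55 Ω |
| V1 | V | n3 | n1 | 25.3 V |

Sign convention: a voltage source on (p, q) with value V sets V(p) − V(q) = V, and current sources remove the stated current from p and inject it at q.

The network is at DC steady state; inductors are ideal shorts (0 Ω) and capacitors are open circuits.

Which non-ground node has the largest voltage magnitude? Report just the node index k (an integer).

MNA unknowns: 5 node voltages V₁..V_5 plus 2 source currents (L1, V1)
R1: Y=0.01538 on G[0,3]
L1: row V2−V5=0, i_L1 at 2,5
R2: Y=0.04082 on G[1,3]
I1: z[3]−=0.00545, z[1]+=0.00545
I2: z[3]−=0.00383, z[5]+=0.00383
I3: z[0]−=0.171, z[3]+=0.171
I4: z[0]−=0.356, z[3]+=0.356
R3: Y=0.008547 on G[0,1]
C1: Y=0.000 on G[5,2]
R4: Y=0.1686 on G[3,0]
I5: z[3]−=0.0014, z[0]+=0.0014
R5: Y=0.0005587 on G[0,2]
R6: Y=0.002247 on G[0,1]
R7: Y=0.08772 on G[5,4]
R8: Y=0.2817 on G[4,5]
V1: row V3−V1=25.3, i_V1 at 3,1
solve → V1=-21.22, V2=6.856, V3=4.080, V4=6.856, V5=6.856
aux → i_L1=-0.003830, i_V1=-1.267

1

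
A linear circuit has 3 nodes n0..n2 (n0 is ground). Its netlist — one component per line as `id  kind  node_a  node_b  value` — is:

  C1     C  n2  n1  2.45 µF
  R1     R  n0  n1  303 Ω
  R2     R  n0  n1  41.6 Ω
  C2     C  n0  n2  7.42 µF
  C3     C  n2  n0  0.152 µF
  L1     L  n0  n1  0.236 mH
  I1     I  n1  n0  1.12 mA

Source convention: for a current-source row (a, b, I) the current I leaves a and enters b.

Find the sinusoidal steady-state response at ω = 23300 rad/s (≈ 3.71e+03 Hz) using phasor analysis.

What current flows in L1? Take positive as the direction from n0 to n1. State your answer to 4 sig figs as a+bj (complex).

Element admittances at ω=23300 rad/s:
  Y(C1) = 0.000+0.05708j S between n2,n1
  Y(R1) = 0.003300+0.000j S between n0,n1
  Y(R2) = 0.02404+0.000j S between n0,n1
  Y(C2) = 0.000+0.1729j S between n0,n2
  Y(C3) = 0.000+0.003542j S between n2,n0
  Y(L1) = 0.000-0.1819j S between n0,n1
  I1: injects 0.00112 A into n0 (from n1)
Assemble and solve the 2×2 MNA system:
  V(n1)=-0.001532-0.007772j  V(n2)=-0.0003744-0.001900j

0.001413-0.0002785j A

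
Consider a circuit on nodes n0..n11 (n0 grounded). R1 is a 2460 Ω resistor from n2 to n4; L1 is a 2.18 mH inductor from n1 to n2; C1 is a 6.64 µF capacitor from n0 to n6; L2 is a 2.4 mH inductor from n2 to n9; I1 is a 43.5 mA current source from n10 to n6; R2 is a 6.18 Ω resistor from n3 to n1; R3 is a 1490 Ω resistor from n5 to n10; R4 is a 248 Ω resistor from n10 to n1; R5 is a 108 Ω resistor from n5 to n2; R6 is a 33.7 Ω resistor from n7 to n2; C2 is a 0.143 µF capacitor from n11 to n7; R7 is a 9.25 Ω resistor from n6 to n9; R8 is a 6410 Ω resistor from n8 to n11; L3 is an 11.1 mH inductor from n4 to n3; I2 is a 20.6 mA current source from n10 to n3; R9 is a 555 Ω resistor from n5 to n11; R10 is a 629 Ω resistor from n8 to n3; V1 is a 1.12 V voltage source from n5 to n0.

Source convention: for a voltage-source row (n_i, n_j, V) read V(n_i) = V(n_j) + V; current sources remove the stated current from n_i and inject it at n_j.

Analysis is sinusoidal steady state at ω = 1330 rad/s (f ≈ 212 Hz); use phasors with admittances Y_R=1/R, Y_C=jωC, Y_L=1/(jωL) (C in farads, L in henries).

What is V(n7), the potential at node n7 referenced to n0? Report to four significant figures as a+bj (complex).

0.9765-1.163j V

Apply KCL at each of the 11 non-ground nodes and solve the resulting linear system.
Node n1: branches {L1, R2, R4} → V_1 = 0.9805-1.264j
Node n2: branches {R1, L1, L2, R5, R6} → V_2 = 0.9832-1.165j
Node n3: branches {R2, L3, I2, R10} → V_3 = 1.108-1.263j
Node n4: branches {R1, L3} → V_4 = 1.107-1.264j
Node n5: branches {R3, R5, R9, V1} → V_5 = 1.120+0.000j
Node n6: branches {C1, I1, R7} → V_6 = 1.328-1.168j
Node n7: branches {R6, C2} → V_7 = 0.9765-1.163j
Node n8: branches {R8, R10} → V_8 = 1.118-1.161j
Node n9: branches {L2, R7} → V_9 = 1.021-1.059j
Node n10: branches {I1, R3, R4, I2} → V_10 = -12.63-1.084j
Node n11: branches {C2, R8, R9} → V_11 = 1.222-0.1163j
Source currents: i(V1)=-0.01031-0.01172j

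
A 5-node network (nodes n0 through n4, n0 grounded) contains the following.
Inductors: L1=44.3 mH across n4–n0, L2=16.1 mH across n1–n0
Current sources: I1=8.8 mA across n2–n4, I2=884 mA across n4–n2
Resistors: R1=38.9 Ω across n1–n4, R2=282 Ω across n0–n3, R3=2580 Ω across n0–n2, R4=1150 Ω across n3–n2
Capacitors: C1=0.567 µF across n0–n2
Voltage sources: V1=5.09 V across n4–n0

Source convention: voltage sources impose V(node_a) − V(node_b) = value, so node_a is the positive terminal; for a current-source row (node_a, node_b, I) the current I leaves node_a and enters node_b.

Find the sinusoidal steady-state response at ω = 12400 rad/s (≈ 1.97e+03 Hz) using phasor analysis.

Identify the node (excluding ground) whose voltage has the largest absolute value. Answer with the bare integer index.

Apply KCL at each of the 4 non-ground nodes and solve the resulting linear system.
Node n1: branches {R1, L2} → V_1 = 4.904+0.9555j
Node n2: branches {I1, C1, I2, R3, R4} → V_2 = 18.78-121.6j
Node n3: branches {R2, R4} → V_3 = 3.698-23.94j
Node n4: branches {L1, I1, R1, I2, V1} → V_4 = 5.090+0.000j
Source currents: i(V1)=-0.8800+0.03383j

2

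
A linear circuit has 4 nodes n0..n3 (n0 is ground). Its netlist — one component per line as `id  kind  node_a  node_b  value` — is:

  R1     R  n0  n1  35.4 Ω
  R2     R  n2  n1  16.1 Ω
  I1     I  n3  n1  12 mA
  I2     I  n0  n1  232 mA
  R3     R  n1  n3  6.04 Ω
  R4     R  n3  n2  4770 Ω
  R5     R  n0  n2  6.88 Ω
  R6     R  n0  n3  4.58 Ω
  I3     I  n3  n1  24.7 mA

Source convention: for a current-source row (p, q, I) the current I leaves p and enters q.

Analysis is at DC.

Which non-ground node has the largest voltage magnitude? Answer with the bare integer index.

1

MNA unknowns: 3 node voltages V₁..V_3
R1: Y=0.02825 on G[0,1]
R2: Y=0.06211 on G[2,1]
I1: z[3]−=0.012, z[1]+=0.012
I2: z[0]−=0.232, z[1]+=0.232
R3: Y=0.1656 on G[1,3]
R4: Y=0.0002096 on G[3,2]
R5: Y=0.1453 on G[0,2]
R6: Y=0.2183 on G[0,3]
I3: z[3]−=0.0247, z[1]+=0.0247
solve → V1=1.524, V2=0.4564, V3=0.5616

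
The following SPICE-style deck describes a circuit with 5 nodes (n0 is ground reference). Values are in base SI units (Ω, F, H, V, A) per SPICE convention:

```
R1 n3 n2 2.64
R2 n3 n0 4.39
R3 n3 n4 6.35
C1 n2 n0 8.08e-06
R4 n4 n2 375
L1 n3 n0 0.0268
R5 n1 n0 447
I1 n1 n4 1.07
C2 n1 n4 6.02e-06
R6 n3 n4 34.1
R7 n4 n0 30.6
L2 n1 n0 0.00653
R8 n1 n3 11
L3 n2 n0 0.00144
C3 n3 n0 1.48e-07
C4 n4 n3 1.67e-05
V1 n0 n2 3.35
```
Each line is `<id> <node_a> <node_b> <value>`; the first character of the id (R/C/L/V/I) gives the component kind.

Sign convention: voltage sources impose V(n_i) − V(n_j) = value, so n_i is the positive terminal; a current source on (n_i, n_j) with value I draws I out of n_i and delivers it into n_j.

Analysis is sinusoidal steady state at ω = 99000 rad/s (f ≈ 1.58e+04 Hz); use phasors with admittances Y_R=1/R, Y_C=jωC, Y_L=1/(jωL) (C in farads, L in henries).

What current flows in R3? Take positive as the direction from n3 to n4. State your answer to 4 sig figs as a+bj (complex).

Apply KCL at each of the 4 non-ground nodes and solve the resulting linear system.
Node n1: branches {R5, I1, C2, L2, R8} → V_1 = -2.335+1.704j
Node n2: branches {R1, C1, R4, L3, V1} → V_2 = -3.350+0.000j
Node n3: branches {R1, R2, R3, L1, R6, R8, C3, C4} → V_3 = -1.981+0.03633j
Node n4: branches {R3, R4, I1, C2, R6, R7, C4} → V_4 = -2.069-0.03343j
Source currents: i(V1)=-0.5220-2.670j

0.01379+0.01099j A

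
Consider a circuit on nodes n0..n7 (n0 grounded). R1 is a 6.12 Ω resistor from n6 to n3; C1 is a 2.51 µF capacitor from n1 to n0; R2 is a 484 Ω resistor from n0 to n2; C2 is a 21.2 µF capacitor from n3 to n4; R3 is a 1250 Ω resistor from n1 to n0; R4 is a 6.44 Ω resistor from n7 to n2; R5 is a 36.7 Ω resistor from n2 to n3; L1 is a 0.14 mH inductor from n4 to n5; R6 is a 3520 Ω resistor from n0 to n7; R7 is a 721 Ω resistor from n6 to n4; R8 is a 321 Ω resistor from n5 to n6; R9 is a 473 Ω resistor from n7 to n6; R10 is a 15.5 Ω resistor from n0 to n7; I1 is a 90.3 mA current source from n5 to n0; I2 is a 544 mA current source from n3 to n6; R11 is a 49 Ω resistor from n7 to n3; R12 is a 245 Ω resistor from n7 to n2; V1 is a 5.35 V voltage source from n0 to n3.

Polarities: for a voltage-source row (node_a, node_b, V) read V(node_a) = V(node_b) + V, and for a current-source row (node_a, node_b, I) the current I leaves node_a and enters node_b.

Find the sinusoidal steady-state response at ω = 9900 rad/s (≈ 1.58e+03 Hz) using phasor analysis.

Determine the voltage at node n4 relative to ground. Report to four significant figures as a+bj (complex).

-5.356+0.3606j V

MNA unknowns: 7 node voltages V₁..V_7 plus 1 source current (V1)
R1: Y=0.1634+0.000j on G[6,3]
C1: Y=0.000+0.02485j on G[1,0]
R2: Y=0.002066+0.000j on G[0,2]
C2: Y=0.000+0.2099j on G[3,4]
R3: Y=0.0008000+0.000j on G[1,0]
R4: Y=0.1553+0.000j on G[7,2]
R5: Y=0.02725+0.000j on G[2,3]
L1: Y=0.000-0.7215j on G[4,5]
R6: Y=0.0002841+0.000j on G[0,7]
R7: Y=0.001387+0.000j on G[6,4]
R8: Y=0.003115+0.000j on G[5,6]
R9: Y=0.002114+0.000j on G[7,6]
R10: Y=0.06452+0.000j on G[0,7]
I1: z[5]−=0.0903, z[0]+=0.0903
I2: z[3]−=0.544, z[6]+=0.544
R11: Y=0.02041+0.000j on G[7,3]
R12: Y=0.004082+0.000j on G[7,2]
V1: row V0−V3=5.35, i_V1 at 0,3
solve → V1=0.000+0.000j, V2=-2.557+0.0001197j, V3=-5.350+0.000j, V4=-5.356+0.3606j, V5=-5.355+0.2495j, V6=-2.110+0.007515j, V7=-2.112+0.0001418j
aux → i_V1=-0.05187+9.433e-06j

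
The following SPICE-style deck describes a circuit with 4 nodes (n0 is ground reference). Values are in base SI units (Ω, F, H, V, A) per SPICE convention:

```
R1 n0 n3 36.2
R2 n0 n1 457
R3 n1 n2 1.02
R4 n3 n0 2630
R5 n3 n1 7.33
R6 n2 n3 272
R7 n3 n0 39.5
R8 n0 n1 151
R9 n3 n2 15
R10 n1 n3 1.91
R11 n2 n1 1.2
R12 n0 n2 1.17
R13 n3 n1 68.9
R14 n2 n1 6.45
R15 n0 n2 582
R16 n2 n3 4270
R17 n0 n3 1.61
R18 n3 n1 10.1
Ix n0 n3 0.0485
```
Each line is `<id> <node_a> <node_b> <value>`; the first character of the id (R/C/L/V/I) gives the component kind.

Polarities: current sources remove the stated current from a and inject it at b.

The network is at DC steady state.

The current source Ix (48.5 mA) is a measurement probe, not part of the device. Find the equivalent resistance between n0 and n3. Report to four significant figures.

MNA unknowns: 3 node voltages V₁..V_3
R1: Y=0.02762 on G[0,3]
R2: Y=0.002188 on G[0,1]
R3: Y=0.9804 on G[1,2]
R4: Y=0.0003802 on G[3,0]
R5: Y=0.1364 on G[3,1]
R6: Y=0.003676 on G[2,3]
R7: Y=0.02532 on G[3,0]
R8: Y=0.006623 on G[0,1]
R9: Y=0.06667 on G[3,2]
R10: Y=0.5236 on G[1,3]
R11: Y=0.8333 on G[2,1]
R12: Y=0.8547 on G[0,2]
R13: Y=0.01451 on G[3,1]
R14: Y=0.1550 on G[2,1]
R15: Y=0.001718 on G[0,2]
R16: Y=0.0002342 on G[2,3]
R17: Y=0.6211 on G[0,3]
R18: Y=0.09901 on G[3,1]
Ix: z[0]−=0.0485, z[3]+=0.0485
solve → V1=0.02715, V2=0.01959, V3=0.04668

R_eq = 0.9624 Ω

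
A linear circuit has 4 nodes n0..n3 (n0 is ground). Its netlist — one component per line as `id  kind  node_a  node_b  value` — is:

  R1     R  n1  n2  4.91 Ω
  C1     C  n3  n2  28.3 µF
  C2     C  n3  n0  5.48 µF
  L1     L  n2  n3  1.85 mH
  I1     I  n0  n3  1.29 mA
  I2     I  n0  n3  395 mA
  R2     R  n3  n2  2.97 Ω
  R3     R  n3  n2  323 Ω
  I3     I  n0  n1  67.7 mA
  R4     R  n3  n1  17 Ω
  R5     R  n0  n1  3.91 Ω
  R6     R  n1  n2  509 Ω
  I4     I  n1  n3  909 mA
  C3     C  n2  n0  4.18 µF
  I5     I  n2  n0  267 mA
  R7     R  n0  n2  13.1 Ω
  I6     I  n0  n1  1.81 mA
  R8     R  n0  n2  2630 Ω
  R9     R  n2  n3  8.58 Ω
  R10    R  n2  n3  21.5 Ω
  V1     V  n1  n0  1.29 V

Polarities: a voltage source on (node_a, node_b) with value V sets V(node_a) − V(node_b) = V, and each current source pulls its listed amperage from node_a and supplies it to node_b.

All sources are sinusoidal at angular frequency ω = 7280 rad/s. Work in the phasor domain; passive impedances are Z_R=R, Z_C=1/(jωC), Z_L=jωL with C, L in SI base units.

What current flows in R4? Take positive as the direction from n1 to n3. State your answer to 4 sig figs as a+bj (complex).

-0.2357+0.08966j A

Apply KCL at each of the 3 non-ground nodes and solve the resulting linear system.
Node n1: branches {R1, I3, R4, R5, R6, I4, I6, V1} → V_1 = 1.290+0.000j
Node n2: branches {R1, C1, L1, R2, R3, R6, C3, I5, R7, R8, R9, R10} → V_2 = 3.480-0.8060j
Node n3: branches {C1, C2, L1, I1, I2, R2, R3, R4, I4, R9, R10} → V_3 = 5.297-1.524j
Source currents: i(V1)=-0.4834-0.2554j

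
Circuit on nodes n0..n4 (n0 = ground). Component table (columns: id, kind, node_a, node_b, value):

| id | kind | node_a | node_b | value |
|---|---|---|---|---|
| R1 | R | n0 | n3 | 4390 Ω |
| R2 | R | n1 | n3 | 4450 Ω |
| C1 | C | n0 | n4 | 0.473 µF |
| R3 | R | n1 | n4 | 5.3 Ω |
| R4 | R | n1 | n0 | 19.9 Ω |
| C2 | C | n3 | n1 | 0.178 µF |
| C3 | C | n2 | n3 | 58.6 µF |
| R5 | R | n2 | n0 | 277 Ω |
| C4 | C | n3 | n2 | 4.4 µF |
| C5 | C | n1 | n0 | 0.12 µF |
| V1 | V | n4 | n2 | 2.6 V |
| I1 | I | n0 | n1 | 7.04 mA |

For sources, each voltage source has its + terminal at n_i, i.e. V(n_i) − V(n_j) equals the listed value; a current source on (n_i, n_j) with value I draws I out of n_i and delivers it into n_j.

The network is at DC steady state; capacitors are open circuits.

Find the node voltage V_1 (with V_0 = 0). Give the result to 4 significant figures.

Element admittances at DC:
  Y(R1) = 0.0002278 S between n0,n3
  Y(R2) = 0.0002247 S between n1,n3
  Y(C1) = 0.000 S between n0,n4
  Y(R3) = 0.1887 S between n1,n4
  Y(R4) = 0.05025 S between n1,n0
  Y(C2) = 0.000 S between n3,n1
  Y(C3) = 0.000 S between n2,n3
  Y(R5) = 0.003610 S between n2,n0
  Y(C4) = 0.000 S between n3,n2
  Y(C5) = 0.000 S between n1,n0
  V1: constraint V(n4)−V(n2) = 2.6
  I1: injects 0.00704 A into n1 (from n0)
Assemble and solve the 5×5 MNA system:
  V(n1)=0.3014  V(n2)=-2.255  V(n3)=0.1497  V(n4)=0.3446
  i(V1)=-0.008142

0.3014 V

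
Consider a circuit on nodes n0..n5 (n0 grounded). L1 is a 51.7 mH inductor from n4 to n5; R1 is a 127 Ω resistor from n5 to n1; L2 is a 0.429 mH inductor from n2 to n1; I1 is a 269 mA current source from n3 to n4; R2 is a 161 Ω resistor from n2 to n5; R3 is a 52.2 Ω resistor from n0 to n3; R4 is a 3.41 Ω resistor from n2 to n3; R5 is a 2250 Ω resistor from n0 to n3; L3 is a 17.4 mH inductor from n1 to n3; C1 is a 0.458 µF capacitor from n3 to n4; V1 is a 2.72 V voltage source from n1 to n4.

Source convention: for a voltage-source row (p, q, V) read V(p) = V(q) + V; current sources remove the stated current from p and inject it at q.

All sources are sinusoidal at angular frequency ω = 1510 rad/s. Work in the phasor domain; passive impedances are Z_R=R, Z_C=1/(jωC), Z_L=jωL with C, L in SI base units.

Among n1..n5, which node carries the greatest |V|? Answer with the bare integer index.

4

Element admittances at ω=1510 rad/s:
  Y(L1) = 0.000-0.01281j S between n4,n5
  Y(R1) = 0.007874+0.000j S between n5,n1
  Y(L2) = 0.000-1.544j S between n2,n1
  I1: injects 0.269 A into n4 (from n3)
  Y(R2) = 0.006211+0.000j S between n2,n5
  Y(R3) = 0.01916+0.000j S between n0,n3
  Y(R4) = 0.2933+0.000j S between n2,n3
  Y(R5) = 0.0004444+0.000j S between n0,n3
  Y(L3) = 0.000-0.03806j S between n1,n3
  Y(C1) = 0.000+0.0006916j S between n3,n4
  V1: constraint V(n1)−V(n4) = 2.72
Assemble and solve the 6×6 MNA system:
  V(n1)=0.8643+0.2887j  V(n2)=0.8805+0.1166j  V(n3)=0.000+0.000j  V(n4)=-1.856+0.2887j  V(n5)=-0.3252+1.605j
  i(V1)=-0.2861+0.01832j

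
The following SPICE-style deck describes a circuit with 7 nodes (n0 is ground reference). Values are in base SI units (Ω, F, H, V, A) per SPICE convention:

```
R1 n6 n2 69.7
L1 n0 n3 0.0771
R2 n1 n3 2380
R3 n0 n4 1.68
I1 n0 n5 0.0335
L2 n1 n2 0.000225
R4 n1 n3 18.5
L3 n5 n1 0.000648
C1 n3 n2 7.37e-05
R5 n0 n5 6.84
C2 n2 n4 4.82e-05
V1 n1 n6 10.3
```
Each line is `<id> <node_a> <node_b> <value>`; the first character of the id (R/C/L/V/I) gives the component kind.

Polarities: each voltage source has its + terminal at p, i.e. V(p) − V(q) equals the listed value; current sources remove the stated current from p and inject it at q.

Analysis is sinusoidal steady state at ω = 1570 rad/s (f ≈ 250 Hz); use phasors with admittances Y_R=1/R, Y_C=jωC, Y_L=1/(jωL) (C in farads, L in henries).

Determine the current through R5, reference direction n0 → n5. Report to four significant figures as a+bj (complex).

-0.02299+0.009641j A

Element admittances at ω=1570 rad/s:
  Y(R1) = 0.01435+0.000j S between n6,n2
  Y(L1) = 0.000-0.008261j S between n0,n3
  Y(R2) = 0.0004202+0.000j S between n1,n3
  Y(R3) = 0.5952+0.000j S between n0,n4
  I1: injects 0.0335 A into n5 (from n0)
  Y(L2) = 0.000-2.831j S between n1,n2
  Y(R4) = 0.05405+0.000j S between n1,n3
  Y(L3) = 0.000-0.9829j S between n5,n1
  Y(C1) = 0.000+0.1157j S between n3,n2
  Y(R5) = 0.1462+0.000j S between n0,n5
  Y(C2) = 0.000+0.07567j S between n2,n4
  V1: constraint V(n1)−V(n6) = 10.3
Assemble and solve the 7×7 MNA system:
  V(n1)=0.1671-0.07664j  V(n2)=0.1693-0.1333j  V(n3)=0.2062-0.1237j  V(n4)=0.01937+0.01906j  V(n5)=0.1573-0.06595j  V(n6)=-10.13-0.07664j
  i(V1)=-0.1478+0.0008132j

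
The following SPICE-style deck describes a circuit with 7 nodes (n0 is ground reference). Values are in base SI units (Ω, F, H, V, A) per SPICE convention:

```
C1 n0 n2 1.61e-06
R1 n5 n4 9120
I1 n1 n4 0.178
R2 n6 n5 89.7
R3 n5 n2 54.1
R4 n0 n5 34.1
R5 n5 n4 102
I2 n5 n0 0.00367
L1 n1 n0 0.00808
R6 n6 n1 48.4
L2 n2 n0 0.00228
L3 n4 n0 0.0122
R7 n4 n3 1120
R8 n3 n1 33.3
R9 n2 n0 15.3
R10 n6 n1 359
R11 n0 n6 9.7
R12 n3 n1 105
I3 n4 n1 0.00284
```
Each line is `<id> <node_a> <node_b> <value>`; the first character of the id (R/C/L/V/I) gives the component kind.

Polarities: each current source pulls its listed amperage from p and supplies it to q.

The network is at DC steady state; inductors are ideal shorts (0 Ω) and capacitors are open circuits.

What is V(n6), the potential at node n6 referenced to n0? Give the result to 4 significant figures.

-0.004372 V

Element admittances at DC:
  Y(C1) = 0.000 S between n0,n2
  Y(R1) = 0.0001096 S between n5,n4
  I1: injects 0.178 A into n4 (from n1)
  Y(R2) = 0.01115 S between n6,n5
  Y(R3) = 0.01848 S between n5,n2
  Y(R4) = 0.02933 S between n0,n5
  Y(R5) = 0.009804 S between n5,n4
  I2: injects 0.00367 A into n0 (from n5)
  L1: short n1↔n0 (DC inductor)
  Y(R6) = 0.02066 S between n6,n1
  L2: short n2↔n0 (DC inductor)
  L3: short n4↔n0 (DC inductor)
  Y(R7) = 0.0008929 S between n4,n3
  Y(R8) = 0.03003 S between n3,n1
  Y(R9) = 0.06536 S between n2,n0
  Y(R10) = 0.002786 S between n6,n1
  Y(R11) = 0.1031 S between n0,n6
  Y(R12) = 0.009524 S between n3,n1
  I3: injects 0.00284 A into n1 (from n4)
Assemble and solve the 9×9 MNA system:
  V(n1)=0.000  V(n2)=0.000  V(n3)=0.000  V(n4)=0.000  V(n5)=-0.05400  V(n6)=-0.004372
  i(L1)=-0.1753  i(L2)=-0.0009981  i(L3)=0.1746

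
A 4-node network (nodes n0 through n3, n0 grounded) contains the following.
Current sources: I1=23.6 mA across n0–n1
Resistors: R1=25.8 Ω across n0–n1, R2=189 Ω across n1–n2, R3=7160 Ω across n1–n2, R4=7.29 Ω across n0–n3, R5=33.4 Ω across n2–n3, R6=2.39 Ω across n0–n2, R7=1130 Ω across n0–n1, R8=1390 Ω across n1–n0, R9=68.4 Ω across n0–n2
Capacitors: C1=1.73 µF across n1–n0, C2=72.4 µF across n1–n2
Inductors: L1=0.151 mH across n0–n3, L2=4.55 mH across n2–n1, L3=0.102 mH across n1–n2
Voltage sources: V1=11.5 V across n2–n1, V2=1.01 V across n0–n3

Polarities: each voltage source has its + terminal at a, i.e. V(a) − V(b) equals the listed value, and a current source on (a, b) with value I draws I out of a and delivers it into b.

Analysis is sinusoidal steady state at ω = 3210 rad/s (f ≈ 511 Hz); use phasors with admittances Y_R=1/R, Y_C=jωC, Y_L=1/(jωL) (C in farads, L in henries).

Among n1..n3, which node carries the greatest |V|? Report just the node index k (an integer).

1

Apply KCL at each of the 3 non-ground nodes and solve the resulting linear system.
Node n1: branches {I1, R1, C1, R2, R3, R7, R8, L2, L3, C2, V1} → V_1 = -10.59+0.1168j
Node n2: branches {R2, R3, R5, R6, R9, L2, L3, C2, V1} → V_2 = 0.9103+0.1168j
Node n3: branches {R4, R5, L1, V2} → V_3 = -1.010+0.000j
Source currents: i(V1)=-0.5141+33.18j, i(V2)=-0.1960+2.080j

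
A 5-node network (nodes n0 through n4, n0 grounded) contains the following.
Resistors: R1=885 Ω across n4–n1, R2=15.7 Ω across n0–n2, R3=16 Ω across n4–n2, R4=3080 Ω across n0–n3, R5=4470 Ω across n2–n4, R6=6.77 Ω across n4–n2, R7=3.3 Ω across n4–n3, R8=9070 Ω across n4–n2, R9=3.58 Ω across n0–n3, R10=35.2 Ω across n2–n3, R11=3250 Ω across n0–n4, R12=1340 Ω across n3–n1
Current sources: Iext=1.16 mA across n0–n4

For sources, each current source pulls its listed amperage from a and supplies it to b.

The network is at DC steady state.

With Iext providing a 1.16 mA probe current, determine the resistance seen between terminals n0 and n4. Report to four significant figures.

Element admittances at DC:
  Y(R1) = 0.001130 S between n4,n1
  Y(R2) = 0.06369 S between n0,n2
  Y(R3) = 0.06250 S between n4,n2
  Y(R4) = 0.0003247 S between n0,n3
  Y(R5) = 0.0002237 S between n2,n4
  Y(R6) = 0.1477 S between n4,n2
  Y(R7) = 0.3030 S between n4,n3
  Y(R8) = 0.0001103 S between n4,n2
  Y(R9) = 0.2793 S between n0,n3
  Y(R10) = 0.02841 S between n2,n3
  Y(R11) = 0.0003077 S between n0,n4
  Y(R12) = 0.0007463 S between n3,n1
  Iext: injects 0.00116 A into n4 (from n0)
Assemble and solve the 4×4 MNA system:
  V(n1)=0.004808  V(n2)=0.004406  V(n3)=0.003138  V(n4)=0.005911

R_eq = 5.095 Ω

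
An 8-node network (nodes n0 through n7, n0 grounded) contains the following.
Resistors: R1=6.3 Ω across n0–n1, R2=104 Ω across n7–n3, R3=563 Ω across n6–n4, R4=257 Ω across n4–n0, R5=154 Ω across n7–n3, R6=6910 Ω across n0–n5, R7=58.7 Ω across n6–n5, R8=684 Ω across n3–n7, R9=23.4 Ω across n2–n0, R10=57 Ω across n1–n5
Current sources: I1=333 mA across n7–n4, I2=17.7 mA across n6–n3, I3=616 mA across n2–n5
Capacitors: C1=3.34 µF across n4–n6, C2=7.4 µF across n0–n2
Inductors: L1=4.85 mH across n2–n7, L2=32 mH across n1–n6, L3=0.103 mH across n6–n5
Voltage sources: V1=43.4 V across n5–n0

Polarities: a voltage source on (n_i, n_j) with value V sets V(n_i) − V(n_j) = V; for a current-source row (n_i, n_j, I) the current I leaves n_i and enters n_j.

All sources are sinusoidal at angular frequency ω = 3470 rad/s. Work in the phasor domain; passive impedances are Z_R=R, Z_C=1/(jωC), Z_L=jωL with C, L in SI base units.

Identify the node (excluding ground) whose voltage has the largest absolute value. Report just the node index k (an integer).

4

Element admittances at ω=3470 rad/s:
  Y(R1) = 0.1587+0.000j S between n0,n1
  I1: injects 0.333 A into n4 (from n7)
  Y(C1) = 0.000+0.01159j S between n4,n6
  Y(L1) = 0.000-0.05942j S between n2,n7
  Y(R2) = 0.009615+0.000j S between n7,n3
  I2: injects 0.0177 A into n3 (from n6)
  Y(R3) = 0.001776+0.000j S between n6,n4
  Y(R4) = 0.003891+0.000j S between n4,n0
  Y(C2) = 0.000+0.02568j S between n0,n2
  Y(R5) = 0.006494+0.000j S between n7,n3
  Y(R6) = 0.0001447+0.000j S between n0,n5
  I3: injects 0.616 A into n5 (from n2)
  Y(L2) = 0.000-0.009006j S between n1,n6
  Y(R7) = 0.01704+0.000j S between n6,n5
  Y(R8) = 0.001462+0.000j S between n3,n7
  Y(L3) = 0.000-2.798j S between n6,n5
  Y(R9) = 0.04274+0.000j S between n2,n0
  Y(R10) = 0.01754+0.000j S between n1,n5
  V1: constraint V(n5)−V(n0) = 43.4
Assemble and solve the 8×8 MNA system:
  V(n1)=4.423-1.984j  V(n2)=-16.01+9.621j  V(n3)=-15.00+4.314j  V(n4)=48.86-11.43j  V(n5)=43.40+0.000j  V(n6)=43.26+0.03909j  V(n7)=-16.01+4.314j
  i(V1)=0.03289+0.3594j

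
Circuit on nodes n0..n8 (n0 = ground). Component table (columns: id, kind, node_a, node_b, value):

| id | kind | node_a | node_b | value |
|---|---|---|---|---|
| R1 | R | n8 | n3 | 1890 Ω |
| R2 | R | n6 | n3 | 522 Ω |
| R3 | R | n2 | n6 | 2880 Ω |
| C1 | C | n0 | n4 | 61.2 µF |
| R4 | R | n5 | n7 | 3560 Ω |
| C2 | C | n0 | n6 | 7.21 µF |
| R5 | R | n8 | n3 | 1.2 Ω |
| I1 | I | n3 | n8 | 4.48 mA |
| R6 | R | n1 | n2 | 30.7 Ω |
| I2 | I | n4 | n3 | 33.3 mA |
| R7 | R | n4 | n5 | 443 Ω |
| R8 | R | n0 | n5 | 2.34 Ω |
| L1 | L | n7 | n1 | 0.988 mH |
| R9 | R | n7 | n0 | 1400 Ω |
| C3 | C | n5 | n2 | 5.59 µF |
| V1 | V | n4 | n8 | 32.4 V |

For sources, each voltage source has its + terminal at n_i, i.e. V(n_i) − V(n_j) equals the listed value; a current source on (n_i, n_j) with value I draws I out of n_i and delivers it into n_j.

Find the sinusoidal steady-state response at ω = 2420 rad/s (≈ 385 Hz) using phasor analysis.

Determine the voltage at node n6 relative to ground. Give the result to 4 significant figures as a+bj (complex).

MNA unknowns: 8 node voltages V₁..V_8 plus 1 source current (V1)
R1: Y=0.0005291+0.000j on G[8,3]
R2: Y=0.001916+0.000j on G[6,3]
R3: Y=0.0003472+0.000j on G[2,6]
C1: Y=0.000+0.1481j on G[0,4]
R4: Y=0.0002809+0.000j on G[5,7]
C2: Y=0.000+0.01745j on G[0,6]
R5: Y=0.8333+0.000j on G[8,3]
I1: z[3]−=0.00448, z[8]+=0.00448
R6: Y=0.03257+0.000j on G[1,2]
I2: z[4]−=0.0333, z[3]+=0.0333
R7: Y=0.002257+0.000j on G[4,5]
R8: Y=0.4274+0.000j on G[0,5]
L1: Y=0.000-0.4182j on G[7,1]
R9: Y=0.0007143+0.000j on G[7,0]
C3: Y=0.000+0.01353j on G[5,2]
V1: row V4−V8=32.4, i_V1 at 4,8
solve → V1=0.08419+0.02108j, V2=0.08676+0.02171j, V3=-32.24-0.4008j, V4=0.05637-0.4097j, V5=-0.0003133+0.0006023j, V6=-0.4941+3.474j, V7=0.08423+0.02088j, V8=-32.34-0.4097j
aux → i_V1=-0.09411-0.007422j

-0.4941+3.474j V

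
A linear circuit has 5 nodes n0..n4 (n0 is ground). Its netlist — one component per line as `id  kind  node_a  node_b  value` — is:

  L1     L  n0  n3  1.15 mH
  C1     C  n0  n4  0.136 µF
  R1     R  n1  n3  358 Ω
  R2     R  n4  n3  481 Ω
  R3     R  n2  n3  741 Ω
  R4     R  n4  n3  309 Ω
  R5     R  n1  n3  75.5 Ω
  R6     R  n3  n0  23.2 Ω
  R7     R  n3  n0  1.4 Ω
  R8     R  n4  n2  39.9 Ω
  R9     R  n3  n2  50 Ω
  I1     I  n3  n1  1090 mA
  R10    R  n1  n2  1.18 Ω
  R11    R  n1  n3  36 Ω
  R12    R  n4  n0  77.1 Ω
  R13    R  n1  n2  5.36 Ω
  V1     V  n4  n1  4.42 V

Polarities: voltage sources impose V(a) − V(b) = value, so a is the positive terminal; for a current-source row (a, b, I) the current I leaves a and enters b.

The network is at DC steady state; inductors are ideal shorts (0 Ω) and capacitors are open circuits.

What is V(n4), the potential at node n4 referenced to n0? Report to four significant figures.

16.55 V

Element admittances at DC:
  L1: short n0↔n3 (DC inductor)
  Y(C1) = 0.000 S between n0,n4
  Y(R1) = 0.002793 S between n1,n3
  Y(R2) = 0.002079 S between n4,n3
  Y(R3) = 0.001350 S between n2,n3
  Y(R4) = 0.003236 S between n4,n3
  Y(R5) = 0.01325 S between n1,n3
  Y(R6) = 0.04310 S between n3,n0
  Y(R7) = 0.7143 S between n3,n0
  Y(R8) = 0.02506 S between n4,n2
  Y(R9) = 0.02000 S between n3,n2
  I1: injects 1.09 A into n1 (from n3)
  Y(R10) = 0.8475 S between n1,n2
  Y(R11) = 0.02778 S between n1,n3
  Y(R12) = 0.01297 S between n4,n0
  Y(R13) = 0.1866 S between n1,n2
  V1: constraint V(n4)−V(n1) = 4.42
Assemble and solve the 6×6 MNA system:
  V(n1)=12.13  V(n2)=11.99  V(n3)=0.000  V(n4)=16.55
  i(L1)=0.2146  i(V1)=-0.4168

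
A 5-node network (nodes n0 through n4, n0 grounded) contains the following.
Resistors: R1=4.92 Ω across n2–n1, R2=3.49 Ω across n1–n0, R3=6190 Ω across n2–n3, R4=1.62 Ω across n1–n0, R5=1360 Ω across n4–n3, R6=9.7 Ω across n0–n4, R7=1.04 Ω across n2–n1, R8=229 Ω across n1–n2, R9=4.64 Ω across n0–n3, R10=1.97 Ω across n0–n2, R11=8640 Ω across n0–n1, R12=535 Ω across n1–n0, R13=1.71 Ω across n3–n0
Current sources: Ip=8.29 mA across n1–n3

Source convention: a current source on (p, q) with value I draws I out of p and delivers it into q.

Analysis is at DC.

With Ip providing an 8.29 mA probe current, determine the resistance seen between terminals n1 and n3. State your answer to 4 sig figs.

Apply KCL at each of the 4 non-ground nodes and solve the resulting linear system.
Node n1: branches {R1, R2, R4, R7, R8, R11, R12, Ip} → V_1 = -0.006579
Node n2: branches {R1, R3, R7, R8, R10} → V_2 = -0.004586
Node n3: branches {R3, R5, R9, R13, Ip} → V_3 = 0.01035
Node n4: branches {R5, R6} → V_4 = 7.327e-05

R_eq = 2.042 Ω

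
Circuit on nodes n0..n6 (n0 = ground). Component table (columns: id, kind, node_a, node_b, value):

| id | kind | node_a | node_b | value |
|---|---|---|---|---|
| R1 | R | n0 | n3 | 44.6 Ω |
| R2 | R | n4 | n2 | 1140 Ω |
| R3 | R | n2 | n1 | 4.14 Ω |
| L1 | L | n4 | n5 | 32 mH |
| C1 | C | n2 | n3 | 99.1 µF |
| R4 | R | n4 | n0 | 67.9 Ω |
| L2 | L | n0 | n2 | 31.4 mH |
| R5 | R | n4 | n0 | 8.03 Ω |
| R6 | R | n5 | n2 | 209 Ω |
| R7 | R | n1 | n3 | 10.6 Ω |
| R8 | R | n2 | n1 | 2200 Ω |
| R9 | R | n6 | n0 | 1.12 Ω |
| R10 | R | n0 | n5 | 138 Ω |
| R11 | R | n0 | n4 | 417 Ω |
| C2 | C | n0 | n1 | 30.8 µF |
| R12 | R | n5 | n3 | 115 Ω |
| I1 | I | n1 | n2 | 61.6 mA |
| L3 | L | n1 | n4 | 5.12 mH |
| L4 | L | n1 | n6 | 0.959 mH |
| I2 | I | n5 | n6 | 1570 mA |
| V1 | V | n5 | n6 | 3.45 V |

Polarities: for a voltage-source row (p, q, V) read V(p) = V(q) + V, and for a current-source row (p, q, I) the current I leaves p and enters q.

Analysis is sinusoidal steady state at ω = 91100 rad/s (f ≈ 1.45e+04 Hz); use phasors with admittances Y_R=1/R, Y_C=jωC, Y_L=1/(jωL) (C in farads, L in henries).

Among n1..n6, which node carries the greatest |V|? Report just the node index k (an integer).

5

Element admittances at ω=91100 rad/s:
  Y(R1) = 0.02242+0.000j S between n0,n3
  Y(R2) = 0.0008772+0.000j S between n4,n2
  Y(R3) = 0.2415+0.000j S between n2,n1
  Y(L1) = 0.000-0.0003430j S between n4,n5
  Y(C1) = 0.000+9.028j S between n2,n3
  Y(R4) = 0.01473+0.000j S between n4,n0
  Y(L2) = 0.000-0.0003496j S between n0,n2
  Y(R5) = 0.1245+0.000j S between n4,n0
  Y(R6) = 0.004785+0.000j S between n5,n2
  Y(R7) = 0.09434+0.000j S between n1,n3
  Y(R8) = 0.0004545+0.000j S between n2,n1
  Y(R9) = 0.8929+0.000j S between n6,n0
  Y(R10) = 0.007246+0.000j S between n0,n5
  Y(R11) = 0.002398+0.000j S between n0,n4
  Y(C2) = 0.000+2.806j S between n0,n1
  Y(R12) = 0.008696+0.000j S between n5,n3
  I1: injects 0.0616 A into n2 (from n1)
  Y(L3) = 0.000-0.002144j S between n1,n4
  Y(L4) = 0.000-0.01145j S between n1,n6
  I2: injects 1.57 A into n6 (from n5)
  V1: constraint V(n5)−V(n6) = 3.45
Assemble and solve the 7×7 MNA system:
  V(n1)=0.0004772-0.01251j  V(n2)=0.2875-0.01127j  V(n3)=0.2875-0.01053j  V(n4)=0.001724-0.008171j  V(n5)=3.376+0.0001722j  V(n6)=-0.07419+0.0001722j
  i(V1)=-1.636+0.001008j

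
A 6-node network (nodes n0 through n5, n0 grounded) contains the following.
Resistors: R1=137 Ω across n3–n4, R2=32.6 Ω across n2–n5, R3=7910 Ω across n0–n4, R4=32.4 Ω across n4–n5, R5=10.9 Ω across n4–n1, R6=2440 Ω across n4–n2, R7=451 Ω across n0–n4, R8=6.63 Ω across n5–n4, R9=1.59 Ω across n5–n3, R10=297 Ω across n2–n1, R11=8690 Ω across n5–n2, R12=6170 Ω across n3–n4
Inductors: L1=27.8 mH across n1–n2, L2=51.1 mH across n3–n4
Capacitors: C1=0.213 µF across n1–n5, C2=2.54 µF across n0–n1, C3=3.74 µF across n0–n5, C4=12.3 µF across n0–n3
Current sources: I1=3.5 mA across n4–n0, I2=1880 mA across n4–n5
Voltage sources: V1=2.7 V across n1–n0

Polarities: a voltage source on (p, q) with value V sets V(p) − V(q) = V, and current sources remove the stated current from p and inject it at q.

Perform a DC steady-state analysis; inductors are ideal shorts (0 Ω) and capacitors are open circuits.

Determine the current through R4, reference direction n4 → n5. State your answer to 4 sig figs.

Element admittances at DC:
  Y(R1) = 0.007299 S between n3,n4
  Y(R2) = 0.03067 S between n2,n5
  L1: short n1↔n2 (DC inductor)
  Y(C1) = 0.000 S between n1,n5
  I1: injects 0.0035 A into n0 (from n4)
  I2: injects 1.88 A into n5 (from n4)
  Y(R3) = 0.0001264 S between n0,n4
  Y(R4) = 0.03086 S between n4,n5
  Y(R5) = 0.09174 S between n4,n1
  Y(R6) = 0.0004098 S between n4,n2
  Y(R7) = 0.002217 S between n0,n4
  Y(C2) = 0.000 S between n0,n1
  Y(C3) = 0.000 S between n0,n5
  Y(R8) = 0.1508 S between n5,n4
  L2: short n3↔n4 (DC inductor)
  Y(R9) = 0.6289 S between n5,n3
  Y(R10) = 0.003367 S between n2,n1
  Y(R11) = 0.0001151 S between n5,n2
  Y(C4) = 0.000 S between n0,n3
  Y(R12) = 0.0001621 S between n3,n4
  V1: constraint V(n1)−V(n0) = 2.7
Assemble and solve the 8×8 MNA system:
  V(n1)=2.700  V(n2)=2.700  V(n3)=2.067  V(n4)=2.067  V(n5)=4.324
  i(L1)=-0.04975  i(L2)=1.420  i(V1)=-0.008344

-0.06968 A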